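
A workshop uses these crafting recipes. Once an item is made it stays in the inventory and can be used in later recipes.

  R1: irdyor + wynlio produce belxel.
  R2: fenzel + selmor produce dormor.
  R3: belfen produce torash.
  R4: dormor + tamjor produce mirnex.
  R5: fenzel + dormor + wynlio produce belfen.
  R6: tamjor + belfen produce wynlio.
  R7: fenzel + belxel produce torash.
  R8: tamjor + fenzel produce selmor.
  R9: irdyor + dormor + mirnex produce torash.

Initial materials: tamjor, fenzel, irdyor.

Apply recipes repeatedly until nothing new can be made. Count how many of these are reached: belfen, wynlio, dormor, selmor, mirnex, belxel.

Using R8, tamjor and fenzel make selmor.
Using R2, fenzel and selmor make dormor.
dormor + tamjor → mirnex (R4).
belfen would need fenzel, dormor, and wynlio (R5), but wynlio is never obtained.
wynlio would need tamjor and belfen (R6), but belfen is never obtained.
dormor: reached.
selmor: reached.
mirnex: reached.
belxel would need irdyor and wynlio (R1), but wynlio is never obtained.
Reached: dormor, selmor, and mirnex — 3 of the 6.

3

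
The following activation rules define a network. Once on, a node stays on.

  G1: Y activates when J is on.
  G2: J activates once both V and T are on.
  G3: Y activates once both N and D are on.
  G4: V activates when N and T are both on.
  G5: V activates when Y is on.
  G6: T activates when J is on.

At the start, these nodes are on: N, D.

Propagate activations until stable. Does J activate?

J would need V and T (G2), but T never turns on.

No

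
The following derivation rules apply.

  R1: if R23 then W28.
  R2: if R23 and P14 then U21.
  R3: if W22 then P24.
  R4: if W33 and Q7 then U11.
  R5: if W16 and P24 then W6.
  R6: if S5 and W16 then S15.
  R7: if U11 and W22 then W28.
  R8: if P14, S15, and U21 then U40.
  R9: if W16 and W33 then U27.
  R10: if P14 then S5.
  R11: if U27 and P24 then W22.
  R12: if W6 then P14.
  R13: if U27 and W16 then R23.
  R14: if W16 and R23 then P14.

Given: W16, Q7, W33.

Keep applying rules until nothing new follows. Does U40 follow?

W16 and W33 hold, so U27 follows (R9).
From U27 and W16, R13 gives R23.
W16 and R23 hold, so P14 follows (R14).
From P14, R10 gives S5.
From R23 and P14, R2 gives U21.
S5 and W16 hold, so S15 follows (R6).
P14, S15, and U21 hold, so U40 follows (R8).

Yes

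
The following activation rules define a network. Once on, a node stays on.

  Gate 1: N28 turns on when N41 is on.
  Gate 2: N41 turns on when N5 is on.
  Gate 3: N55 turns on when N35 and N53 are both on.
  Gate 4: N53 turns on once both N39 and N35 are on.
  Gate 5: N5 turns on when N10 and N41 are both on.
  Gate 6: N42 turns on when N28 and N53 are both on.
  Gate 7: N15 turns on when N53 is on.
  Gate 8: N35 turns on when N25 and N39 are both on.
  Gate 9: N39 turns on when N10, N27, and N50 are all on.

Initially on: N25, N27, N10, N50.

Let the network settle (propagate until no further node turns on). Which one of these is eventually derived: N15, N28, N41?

N15

N10, N27, and N50 are on, so N39 turns on (Gate 9).
N25 and N39 are on, so N35 turns on (Gate 8).
Gate 4: N39 and N35 on → N53 on.
Gate 7: N53 on → N15 on.
N28 would need N41 (Gate 1), but N41 never turns on. N41 would need N5 (Gate 2), but N5 never turns on.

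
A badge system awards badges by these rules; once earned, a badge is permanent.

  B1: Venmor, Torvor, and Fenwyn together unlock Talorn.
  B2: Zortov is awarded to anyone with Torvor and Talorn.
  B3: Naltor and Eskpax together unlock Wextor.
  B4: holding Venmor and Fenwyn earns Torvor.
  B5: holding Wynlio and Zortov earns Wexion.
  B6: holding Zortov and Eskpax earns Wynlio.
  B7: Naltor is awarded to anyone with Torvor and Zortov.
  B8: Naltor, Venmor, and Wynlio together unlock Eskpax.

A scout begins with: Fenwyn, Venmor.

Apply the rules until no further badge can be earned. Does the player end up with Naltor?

Yes

With Venmor and Fenwyn, Torvor is earned (B4).
With Venmor, Torvor, and Fenwyn, Talorn is earned (B1).
With Torvor and Talorn, Zortov is earned (B2).
With Torvor and Zortov, Naltor is earned (B7).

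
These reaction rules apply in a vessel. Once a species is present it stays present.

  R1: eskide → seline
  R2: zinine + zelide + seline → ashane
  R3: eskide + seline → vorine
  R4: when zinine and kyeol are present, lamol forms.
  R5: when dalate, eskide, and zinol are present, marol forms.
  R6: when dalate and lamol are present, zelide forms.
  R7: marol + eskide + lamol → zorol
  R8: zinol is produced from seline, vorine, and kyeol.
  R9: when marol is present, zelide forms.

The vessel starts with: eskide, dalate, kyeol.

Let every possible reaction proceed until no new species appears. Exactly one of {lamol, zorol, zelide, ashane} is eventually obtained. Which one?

zelide

eskide present → seline forms (R1).
eskide and seline present → vorine forms (R3).
seline, vorine, and kyeol present → zinol forms (R8).
dalate, eskide, and zinol present → marol forms (R5).
marol present → zelide forms (R9).
ashane would need zinine, zelide, and seline (R2), but zinine never forms. lamol would need zinine and kyeol (R4), but zinine never forms. zorol would need marol, eskide, and lamol (R7), but lamol never forms.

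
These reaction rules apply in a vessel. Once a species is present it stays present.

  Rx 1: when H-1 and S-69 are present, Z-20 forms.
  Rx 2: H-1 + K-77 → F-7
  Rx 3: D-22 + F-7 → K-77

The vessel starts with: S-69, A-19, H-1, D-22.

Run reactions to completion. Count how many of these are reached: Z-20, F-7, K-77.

H-1 and S-69 present → Z-20 forms (Rx 1).
Z-20: reached.
F-7 would need H-1 and K-77 (Rx 2), but K-77 never forms.
K-77 would need D-22 and F-7 (Rx 3), but F-7 never forms.
Reached: Z-20 — 1 of the 3.

1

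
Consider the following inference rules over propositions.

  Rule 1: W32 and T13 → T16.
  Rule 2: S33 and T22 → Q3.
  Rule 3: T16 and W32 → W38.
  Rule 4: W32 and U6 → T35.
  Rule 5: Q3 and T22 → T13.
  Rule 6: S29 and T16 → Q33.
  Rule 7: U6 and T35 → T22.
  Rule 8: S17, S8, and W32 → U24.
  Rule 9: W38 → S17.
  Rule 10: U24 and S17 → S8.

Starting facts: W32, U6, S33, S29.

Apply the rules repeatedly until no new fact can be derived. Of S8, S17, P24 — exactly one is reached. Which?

S17

W32 and U6 hold, so T35 follows (Rule 4).
U6 and T35 hold, so T22 follows (Rule 7).
S33 and T22 hold, so Q3 follows (Rule 2).
Q3 and T22 hold, so T13 follows (Rule 5).
From W32 and T13, Rule 1 gives T16.
T16 and W32 hold, so W38 follows (Rule 3).
From W38, Rule 9 gives S17.
S8 would need U24 and S17 (Rule 10), but U24 is never established. No rule produces P24, and it is not given.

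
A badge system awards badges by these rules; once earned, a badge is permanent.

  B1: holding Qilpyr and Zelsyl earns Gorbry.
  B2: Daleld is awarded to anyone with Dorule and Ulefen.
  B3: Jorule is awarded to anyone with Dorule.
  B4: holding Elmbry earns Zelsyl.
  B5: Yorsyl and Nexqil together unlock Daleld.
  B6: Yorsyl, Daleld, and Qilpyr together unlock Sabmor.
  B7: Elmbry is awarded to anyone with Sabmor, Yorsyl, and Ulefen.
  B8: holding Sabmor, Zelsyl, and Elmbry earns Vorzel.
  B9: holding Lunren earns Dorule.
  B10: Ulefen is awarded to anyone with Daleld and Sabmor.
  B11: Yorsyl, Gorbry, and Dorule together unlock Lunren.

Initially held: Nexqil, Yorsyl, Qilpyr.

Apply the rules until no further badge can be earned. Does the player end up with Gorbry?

Yes

With Yorsyl and Nexqil, Daleld is earned (B5).
With Yorsyl, Daleld, and Qilpyr, Sabmor is earned (B6).
With Daleld and Sabmor, Ulefen is earned (B10).
With Sabmor, Yorsyl, and Ulefen, Elmbry is earned (B7).
With Elmbry, Zelsyl is earned (B4).
With Qilpyr and Zelsyl, Gorbry is earned (B1).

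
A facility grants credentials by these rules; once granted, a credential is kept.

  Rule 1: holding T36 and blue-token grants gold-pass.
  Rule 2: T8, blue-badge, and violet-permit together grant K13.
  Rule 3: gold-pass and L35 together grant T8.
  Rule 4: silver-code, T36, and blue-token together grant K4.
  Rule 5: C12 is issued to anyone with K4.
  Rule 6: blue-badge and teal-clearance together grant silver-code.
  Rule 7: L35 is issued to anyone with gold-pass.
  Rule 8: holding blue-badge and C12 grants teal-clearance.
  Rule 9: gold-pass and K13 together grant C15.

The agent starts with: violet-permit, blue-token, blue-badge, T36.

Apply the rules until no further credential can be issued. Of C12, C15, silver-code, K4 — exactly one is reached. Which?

C15

Holding T36 and blue-token grants gold-pass (Rule 1).
Holding gold-pass grants L35 (Rule 7).
Holding gold-pass and L35 grants T8 (Rule 3).
Holding T8, blue-badge, and violet-permit grants K13 (Rule 2).
Holding gold-pass and K13 grants C15 (Rule 9).
C12 would need K4 (Rule 5), but K4 is never granted. K4 would need silver-code, T36, and blue-token (Rule 4), but silver-code is never granted. silver-code would need blue-badge and teal-clearance (Rule 6), but teal-clearance is never granted.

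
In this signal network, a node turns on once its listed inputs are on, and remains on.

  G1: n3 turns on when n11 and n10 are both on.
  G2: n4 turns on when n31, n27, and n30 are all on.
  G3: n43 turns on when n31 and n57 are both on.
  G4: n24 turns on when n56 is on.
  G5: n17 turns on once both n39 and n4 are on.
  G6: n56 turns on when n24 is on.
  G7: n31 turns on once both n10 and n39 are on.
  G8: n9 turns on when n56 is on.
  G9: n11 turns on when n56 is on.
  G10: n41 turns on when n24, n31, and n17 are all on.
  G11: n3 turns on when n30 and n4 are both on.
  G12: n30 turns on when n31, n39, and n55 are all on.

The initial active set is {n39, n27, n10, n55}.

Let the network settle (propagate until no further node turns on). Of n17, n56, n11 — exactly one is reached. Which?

n10 and n39 are on, so n31 turns on (G7).
n31, n39, and n55 are on, so n30 turns on (G12).
n31, n27, and n30 are on, so n4 turns on (G2).
G5: n39 and n4 on → n17 on.
n11 would need n56 (G9), but n56 never turns on. n56 would need n24 (G6), but n24 never turns on.

n17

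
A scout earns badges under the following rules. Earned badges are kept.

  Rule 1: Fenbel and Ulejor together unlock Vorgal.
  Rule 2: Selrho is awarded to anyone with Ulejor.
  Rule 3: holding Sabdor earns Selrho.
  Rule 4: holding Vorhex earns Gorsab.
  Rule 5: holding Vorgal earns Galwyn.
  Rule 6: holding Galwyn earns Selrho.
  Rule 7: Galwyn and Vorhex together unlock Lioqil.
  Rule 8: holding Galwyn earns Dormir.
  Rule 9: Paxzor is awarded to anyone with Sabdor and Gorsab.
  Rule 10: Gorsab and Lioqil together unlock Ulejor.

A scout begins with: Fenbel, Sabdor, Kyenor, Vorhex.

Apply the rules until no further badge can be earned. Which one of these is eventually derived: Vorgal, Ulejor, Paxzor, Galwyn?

With Vorhex, Gorsab is earned (Rule 4).
With Sabdor and Gorsab, Paxzor is earned (Rule 9).
Vorgal would need Fenbel and Ulejor (Rule 1), but Ulejor is never earned. Ulejor would need Gorsab and Lioqil (Rule 10), but Lioqil is never earned. Galwyn would need Vorgal (Rule 5), but Vorgal is never earned.

Paxzor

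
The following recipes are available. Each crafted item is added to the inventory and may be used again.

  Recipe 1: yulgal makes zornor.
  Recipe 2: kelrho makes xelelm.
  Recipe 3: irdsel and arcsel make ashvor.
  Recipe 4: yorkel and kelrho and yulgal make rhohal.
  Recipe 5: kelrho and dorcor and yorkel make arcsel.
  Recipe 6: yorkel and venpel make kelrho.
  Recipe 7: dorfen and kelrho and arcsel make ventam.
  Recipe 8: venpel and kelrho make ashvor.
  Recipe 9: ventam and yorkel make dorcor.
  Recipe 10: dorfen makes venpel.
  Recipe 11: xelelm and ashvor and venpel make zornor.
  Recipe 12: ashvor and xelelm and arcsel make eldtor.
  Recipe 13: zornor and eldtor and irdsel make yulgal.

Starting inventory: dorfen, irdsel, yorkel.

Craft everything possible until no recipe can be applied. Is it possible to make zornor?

Yes

Using Recipe 10, dorfen makes venpel.
Using Recipe 6, yorkel and venpel make kelrho.
Using Recipe 8, venpel and kelrho make ashvor.
Using Recipe 2, kelrho makes xelelm.
xelelm and ashvor and venpel → zornor (Recipe 11).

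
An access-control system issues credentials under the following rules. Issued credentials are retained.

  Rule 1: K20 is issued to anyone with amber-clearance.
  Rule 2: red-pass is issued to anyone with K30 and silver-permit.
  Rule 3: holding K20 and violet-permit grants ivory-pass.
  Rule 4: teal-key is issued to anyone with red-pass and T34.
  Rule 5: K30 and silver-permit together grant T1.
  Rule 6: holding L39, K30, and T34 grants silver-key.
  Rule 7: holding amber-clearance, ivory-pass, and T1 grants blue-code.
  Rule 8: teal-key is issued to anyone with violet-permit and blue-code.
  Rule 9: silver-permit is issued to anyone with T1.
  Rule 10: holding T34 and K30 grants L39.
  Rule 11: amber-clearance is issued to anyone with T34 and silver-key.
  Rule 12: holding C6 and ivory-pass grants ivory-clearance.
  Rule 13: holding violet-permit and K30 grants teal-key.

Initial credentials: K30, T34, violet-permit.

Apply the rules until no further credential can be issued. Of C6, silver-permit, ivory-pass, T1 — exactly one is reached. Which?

ivory-pass

Holding T34 and K30 grants L39 (Rule 10).
Holding L39, K30, and T34 grants silver-key (Rule 6).
Holding T34 and silver-key grants amber-clearance (Rule 11).
Holding amber-clearance grants K20 (Rule 1).
Holding K20 and violet-permit grants ivory-pass (Rule 3).
silver-permit would need T1 (Rule 9), but T1 is never granted. No rule produces C6, and it is not given. T1 would need K30 and silver-permit (Rule 5), but silver-permit is never granted.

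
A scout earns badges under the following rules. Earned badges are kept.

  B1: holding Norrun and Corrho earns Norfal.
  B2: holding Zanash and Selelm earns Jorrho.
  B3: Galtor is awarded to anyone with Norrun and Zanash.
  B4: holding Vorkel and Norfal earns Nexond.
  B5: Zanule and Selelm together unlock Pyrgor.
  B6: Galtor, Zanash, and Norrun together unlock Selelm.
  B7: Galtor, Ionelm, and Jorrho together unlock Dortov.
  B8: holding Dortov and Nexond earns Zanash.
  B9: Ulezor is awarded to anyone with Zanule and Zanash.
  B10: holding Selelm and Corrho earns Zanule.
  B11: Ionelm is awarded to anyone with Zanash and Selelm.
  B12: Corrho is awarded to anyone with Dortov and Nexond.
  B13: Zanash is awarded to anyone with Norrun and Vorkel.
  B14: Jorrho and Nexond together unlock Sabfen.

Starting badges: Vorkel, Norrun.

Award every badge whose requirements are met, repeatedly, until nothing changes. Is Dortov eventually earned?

With Norrun and Vorkel, Zanash is earned (B13).
With Norrun and Zanash, Galtor is earned (B3).
With Galtor, Zanash, and Norrun, Selelm is earned (B6).
With Zanash and Selelm, Jorrho is earned (B2).
With Zanash and Selelm, Ionelm is earned (B11).
With Galtor, Ionelm, and Jorrho, Dortov is earned (B7).

Yes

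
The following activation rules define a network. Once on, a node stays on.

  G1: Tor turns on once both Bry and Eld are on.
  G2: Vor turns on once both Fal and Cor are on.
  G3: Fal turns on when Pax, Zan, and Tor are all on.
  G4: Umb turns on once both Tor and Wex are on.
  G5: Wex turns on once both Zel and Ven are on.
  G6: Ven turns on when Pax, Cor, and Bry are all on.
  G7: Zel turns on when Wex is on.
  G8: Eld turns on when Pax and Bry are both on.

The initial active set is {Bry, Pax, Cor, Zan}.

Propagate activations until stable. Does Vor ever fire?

Yes

Pax and Bry are on, so Eld turns on (G8).
Bry and Eld are on, so Tor turns on (G1).
G3: Pax, Zan, and Tor on → Fal on.
G2: Fal and Cor on → Vor on.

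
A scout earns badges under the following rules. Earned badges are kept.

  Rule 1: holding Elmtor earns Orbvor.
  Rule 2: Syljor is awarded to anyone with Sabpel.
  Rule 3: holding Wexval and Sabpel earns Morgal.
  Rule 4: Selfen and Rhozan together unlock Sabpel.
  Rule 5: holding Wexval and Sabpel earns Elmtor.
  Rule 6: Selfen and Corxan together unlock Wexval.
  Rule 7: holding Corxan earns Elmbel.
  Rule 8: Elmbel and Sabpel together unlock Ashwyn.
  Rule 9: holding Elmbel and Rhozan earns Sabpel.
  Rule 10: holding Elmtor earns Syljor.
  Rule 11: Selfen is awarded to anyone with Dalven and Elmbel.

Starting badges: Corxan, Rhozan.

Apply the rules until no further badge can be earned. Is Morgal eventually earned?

No

Morgal would need Wexval and Sabpel (Rule 3), but Wexval is never earned.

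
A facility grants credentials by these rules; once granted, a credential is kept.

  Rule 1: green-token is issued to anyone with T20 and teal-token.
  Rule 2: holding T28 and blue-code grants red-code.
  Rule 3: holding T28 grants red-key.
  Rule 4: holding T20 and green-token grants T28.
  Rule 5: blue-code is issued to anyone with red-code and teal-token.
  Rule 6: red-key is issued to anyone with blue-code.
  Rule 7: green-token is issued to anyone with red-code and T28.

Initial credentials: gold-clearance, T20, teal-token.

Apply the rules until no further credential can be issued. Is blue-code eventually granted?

No

blue-code would need red-code and teal-token (Rule 5), but red-code is never granted.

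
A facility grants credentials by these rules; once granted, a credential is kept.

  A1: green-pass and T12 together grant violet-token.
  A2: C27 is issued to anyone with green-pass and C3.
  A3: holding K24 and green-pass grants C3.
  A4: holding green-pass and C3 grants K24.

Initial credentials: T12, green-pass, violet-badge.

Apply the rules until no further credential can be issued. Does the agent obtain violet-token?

Holding green-pass and T12 grants violet-token (A1).

Yes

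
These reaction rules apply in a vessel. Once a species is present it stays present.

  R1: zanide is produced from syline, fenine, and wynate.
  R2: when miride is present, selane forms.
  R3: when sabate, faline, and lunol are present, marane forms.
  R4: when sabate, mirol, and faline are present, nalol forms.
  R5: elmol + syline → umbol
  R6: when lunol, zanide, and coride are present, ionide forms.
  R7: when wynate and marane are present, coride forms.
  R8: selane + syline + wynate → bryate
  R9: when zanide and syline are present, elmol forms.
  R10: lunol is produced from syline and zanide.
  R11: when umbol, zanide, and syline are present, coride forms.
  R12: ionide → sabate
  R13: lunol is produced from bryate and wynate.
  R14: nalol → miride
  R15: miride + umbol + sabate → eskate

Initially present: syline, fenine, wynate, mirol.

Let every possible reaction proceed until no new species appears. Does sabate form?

syline, fenine, and wynate present → zanide forms (R1).
zanide and syline present → elmol forms (R9).
syline and zanide present → lunol forms (R10).
elmol and syline present → umbol forms (R5).
umbol, zanide, and syline present → coride forms (R11).
lunol, zanide, and coride present → ionide forms (R6).
ionide present → sabate forms (R12).

Yes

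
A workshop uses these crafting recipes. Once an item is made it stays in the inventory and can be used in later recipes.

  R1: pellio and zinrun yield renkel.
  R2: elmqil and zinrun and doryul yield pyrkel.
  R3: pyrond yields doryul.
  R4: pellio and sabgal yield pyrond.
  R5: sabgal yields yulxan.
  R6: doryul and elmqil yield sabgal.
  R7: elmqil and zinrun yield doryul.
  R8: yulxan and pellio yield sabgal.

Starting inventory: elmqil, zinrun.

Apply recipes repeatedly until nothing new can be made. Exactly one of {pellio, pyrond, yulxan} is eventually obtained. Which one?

elmqil and zinrun → doryul (R7).
Using R6, doryul and elmqil make sabgal.
Using R5, sabgal makes yulxan.
pyrond would need pellio and sabgal (R4), but pellio is never obtained. No rule produces pellio, and it is not given.

yulxan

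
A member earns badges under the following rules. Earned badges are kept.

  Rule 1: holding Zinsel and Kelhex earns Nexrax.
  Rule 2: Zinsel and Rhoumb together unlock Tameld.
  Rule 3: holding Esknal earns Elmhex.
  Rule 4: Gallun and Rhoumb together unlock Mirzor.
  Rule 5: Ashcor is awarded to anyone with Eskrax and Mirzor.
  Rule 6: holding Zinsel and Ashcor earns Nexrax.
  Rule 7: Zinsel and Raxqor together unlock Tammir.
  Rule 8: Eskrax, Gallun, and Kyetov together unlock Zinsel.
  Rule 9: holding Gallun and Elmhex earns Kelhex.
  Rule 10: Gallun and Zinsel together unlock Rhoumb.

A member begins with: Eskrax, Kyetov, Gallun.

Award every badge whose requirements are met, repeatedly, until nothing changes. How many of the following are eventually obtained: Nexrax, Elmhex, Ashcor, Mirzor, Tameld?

4

With Eskrax, Gallun, and Kyetov, Zinsel is earned (Rule 8).
With Gallun and Zinsel, Rhoumb is earned (Rule 10).
With Zinsel and Rhoumb, Tameld is earned (Rule 2).
With Gallun and Rhoumb, Mirzor is earned (Rule 4).
With Eskrax and Mirzor, Ashcor is earned (Rule 5).
With Zinsel and Ashcor, Nexrax is earned (Rule 6).
Nexrax: reached.
Elmhex would need Esknal (Rule 3), but Esknal is never earned.
Ashcor: reached.
Mirzor: reached.
Tameld: reached.
Reached: Nexrax, Ashcor, Mirzor, and Tameld — 4 of the 5.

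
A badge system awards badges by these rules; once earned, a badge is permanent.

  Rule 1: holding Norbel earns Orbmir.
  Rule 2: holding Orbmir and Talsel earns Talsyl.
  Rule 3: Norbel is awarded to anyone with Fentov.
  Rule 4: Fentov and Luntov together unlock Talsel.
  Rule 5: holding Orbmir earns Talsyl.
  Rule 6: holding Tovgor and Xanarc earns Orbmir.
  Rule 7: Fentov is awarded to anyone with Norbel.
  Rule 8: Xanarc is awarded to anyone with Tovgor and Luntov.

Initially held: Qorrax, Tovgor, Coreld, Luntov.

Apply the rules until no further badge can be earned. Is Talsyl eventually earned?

With Tovgor and Luntov, Xanarc is earned (Rule 8).
With Tovgor and Xanarc, Orbmir is earned (Rule 6).
With Orbmir, Talsyl is earned (Rule 5).

Yes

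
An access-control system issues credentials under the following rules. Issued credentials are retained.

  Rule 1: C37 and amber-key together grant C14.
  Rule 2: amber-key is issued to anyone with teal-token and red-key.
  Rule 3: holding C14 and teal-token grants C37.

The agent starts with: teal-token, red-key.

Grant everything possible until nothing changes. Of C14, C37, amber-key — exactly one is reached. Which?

Holding teal-token and red-key grants amber-key (Rule 2).
C37 would need C14 and teal-token (Rule 3), but C14 is never granted. C14 would need C37 and amber-key (Rule 1), but C37 is never granted.

amber-key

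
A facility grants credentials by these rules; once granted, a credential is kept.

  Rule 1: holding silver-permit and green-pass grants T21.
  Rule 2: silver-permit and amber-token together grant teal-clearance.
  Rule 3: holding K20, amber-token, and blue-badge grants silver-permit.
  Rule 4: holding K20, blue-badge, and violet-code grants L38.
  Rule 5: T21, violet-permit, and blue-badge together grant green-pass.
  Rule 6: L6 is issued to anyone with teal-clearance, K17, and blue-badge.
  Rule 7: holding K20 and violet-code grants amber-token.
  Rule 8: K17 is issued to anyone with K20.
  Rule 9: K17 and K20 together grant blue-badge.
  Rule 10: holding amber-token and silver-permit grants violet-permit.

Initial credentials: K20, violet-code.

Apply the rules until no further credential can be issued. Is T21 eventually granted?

T21 would need silver-permit and green-pass (Rule 1), but green-pass is never granted.

No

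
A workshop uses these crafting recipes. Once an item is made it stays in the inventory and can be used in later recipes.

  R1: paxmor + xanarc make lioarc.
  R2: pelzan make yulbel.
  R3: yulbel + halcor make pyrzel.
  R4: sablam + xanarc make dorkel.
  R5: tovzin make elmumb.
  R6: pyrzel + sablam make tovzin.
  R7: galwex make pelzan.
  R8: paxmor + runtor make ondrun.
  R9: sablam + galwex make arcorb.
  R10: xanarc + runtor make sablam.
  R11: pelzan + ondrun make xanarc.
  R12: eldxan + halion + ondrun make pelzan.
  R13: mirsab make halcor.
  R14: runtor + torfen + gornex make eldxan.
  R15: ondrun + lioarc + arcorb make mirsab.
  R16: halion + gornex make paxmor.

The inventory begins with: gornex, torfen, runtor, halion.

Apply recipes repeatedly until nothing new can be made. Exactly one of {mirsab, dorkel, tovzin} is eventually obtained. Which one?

runtor + torfen + gornex → eldxan (R14).
Using R16, halion and gornex make paxmor.
Using R8, paxmor and runtor make ondrun.
eldxan + halion + ondrun → pelzan (R12).
pelzan + ondrun → xanarc (R11).
Using R10, xanarc and runtor make sablam.
Using R4, sablam and xanarc make dorkel.
mirsab would need ondrun, lioarc, and arcorb (R15), but arcorb is never obtained. tovzin would need pyrzel and sablam (R6), but pyrzel is never obtained.

dorkel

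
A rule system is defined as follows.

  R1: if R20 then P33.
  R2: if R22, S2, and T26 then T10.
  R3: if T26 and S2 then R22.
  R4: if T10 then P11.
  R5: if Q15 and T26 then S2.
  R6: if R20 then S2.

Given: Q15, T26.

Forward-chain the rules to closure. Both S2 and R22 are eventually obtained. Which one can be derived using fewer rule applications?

S2: From Q15 and T26, R5 gives S2. [1 rule application]
R22: Q15 and T26 hold, so S2 follows (R5). T26 and S2 hold, so R22 follows (R3). [2 rule applications]
S2 needs fewer.

S2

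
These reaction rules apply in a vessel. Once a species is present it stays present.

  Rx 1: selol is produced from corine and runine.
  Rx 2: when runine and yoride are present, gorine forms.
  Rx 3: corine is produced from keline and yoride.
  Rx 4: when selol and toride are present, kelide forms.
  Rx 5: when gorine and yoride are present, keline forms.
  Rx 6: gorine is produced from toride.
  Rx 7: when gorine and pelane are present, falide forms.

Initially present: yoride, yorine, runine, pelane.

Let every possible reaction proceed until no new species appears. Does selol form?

runine and yoride present → gorine forms (Rx 2).
gorine and yoride present → keline forms (Rx 5).
keline and yoride present → corine forms (Rx 3).
corine and runine present → selol forms (Rx 1).

Yes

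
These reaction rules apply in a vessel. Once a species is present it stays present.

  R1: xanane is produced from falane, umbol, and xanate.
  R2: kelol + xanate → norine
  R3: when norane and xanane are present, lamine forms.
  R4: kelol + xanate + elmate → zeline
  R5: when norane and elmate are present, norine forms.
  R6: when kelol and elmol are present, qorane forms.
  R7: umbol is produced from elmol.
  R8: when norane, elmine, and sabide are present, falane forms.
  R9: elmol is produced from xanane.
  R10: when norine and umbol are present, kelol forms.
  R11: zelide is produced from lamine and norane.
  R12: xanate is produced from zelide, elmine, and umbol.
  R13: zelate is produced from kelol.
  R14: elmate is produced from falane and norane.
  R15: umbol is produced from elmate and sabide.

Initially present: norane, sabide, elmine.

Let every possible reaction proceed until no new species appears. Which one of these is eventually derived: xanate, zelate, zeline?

zelate

norane, elmine, and sabide present → falane forms (R8).
falane and norane present → elmate forms (R14).
norane and elmate present → norine forms (R5).
elmate and sabide present → umbol forms (R15).
norine and umbol present → kelol forms (R10).
kelol present → zelate forms (R13).
zeline would need kelol, xanate, and elmate (R4), but xanate never forms. xanate would need zelide, elmine, and umbol (R12), but zelide never forms.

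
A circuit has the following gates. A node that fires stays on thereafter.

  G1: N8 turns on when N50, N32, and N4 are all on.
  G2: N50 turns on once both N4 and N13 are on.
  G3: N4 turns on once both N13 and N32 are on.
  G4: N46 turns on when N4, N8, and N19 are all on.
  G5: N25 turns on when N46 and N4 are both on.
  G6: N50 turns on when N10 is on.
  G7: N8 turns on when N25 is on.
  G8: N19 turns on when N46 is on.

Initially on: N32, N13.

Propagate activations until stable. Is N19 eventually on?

N19 would need N46 (G8), but N46 never turns on.

No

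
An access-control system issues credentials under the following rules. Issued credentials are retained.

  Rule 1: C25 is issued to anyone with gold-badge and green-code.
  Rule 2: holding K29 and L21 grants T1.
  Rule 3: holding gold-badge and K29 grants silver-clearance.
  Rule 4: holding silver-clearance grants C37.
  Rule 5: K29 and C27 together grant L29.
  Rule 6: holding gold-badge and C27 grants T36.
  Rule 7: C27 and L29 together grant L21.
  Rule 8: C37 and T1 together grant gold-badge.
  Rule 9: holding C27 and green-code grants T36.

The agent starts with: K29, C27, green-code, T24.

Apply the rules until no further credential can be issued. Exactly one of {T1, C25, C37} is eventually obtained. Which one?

T1

Holding K29 and C27 grants L29 (Rule 5).
Holding C27 and L29 grants L21 (Rule 7).
Holding K29 and L21 grants T1 (Rule 2).
C25 would need gold-badge and green-code (Rule 1), but gold-badge is never granted. C37 would need silver-clearance (Rule 4), but silver-clearance is never granted.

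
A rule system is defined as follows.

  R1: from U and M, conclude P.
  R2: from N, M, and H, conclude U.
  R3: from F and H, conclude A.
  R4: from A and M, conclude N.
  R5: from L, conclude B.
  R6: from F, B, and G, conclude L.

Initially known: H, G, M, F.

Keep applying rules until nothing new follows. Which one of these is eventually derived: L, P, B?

From F and H, R3 gives A.
From A and M, R4 gives N.
From N, M, and H, R2 gives U.
U and M hold, so P follows (R1).
L would need F, B, and G (R6), but B is never established. B would need L (R5), but L is never established.

P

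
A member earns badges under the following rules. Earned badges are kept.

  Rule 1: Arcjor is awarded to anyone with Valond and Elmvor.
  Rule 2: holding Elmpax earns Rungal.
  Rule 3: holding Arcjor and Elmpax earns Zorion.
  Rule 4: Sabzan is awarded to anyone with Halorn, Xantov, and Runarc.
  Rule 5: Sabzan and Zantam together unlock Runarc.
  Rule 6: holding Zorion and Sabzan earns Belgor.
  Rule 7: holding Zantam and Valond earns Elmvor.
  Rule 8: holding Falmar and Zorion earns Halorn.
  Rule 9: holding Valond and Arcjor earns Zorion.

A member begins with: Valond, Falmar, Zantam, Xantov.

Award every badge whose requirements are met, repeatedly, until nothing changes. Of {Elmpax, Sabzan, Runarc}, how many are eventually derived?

0

No rule produces Elmpax, and it is not given.
Sabzan would need Halorn, Xantov, and Runarc (Rule 4), but Runarc is never earned.
Runarc would need Sabzan and Zantam (Rule 5), but Sabzan is never earned.
None of the 3 are reached.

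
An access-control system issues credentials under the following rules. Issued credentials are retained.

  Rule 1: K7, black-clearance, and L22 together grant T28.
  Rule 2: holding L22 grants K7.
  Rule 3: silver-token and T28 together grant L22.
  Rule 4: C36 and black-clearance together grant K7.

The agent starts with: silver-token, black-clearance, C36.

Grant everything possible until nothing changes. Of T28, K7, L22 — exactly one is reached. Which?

K7

Holding C36 and black-clearance grants K7 (Rule 4).
L22 would need silver-token and T28 (Rule 3), but T28 is never granted. T28 would need K7, black-clearance, and L22 (Rule 1), but L22 is never granted.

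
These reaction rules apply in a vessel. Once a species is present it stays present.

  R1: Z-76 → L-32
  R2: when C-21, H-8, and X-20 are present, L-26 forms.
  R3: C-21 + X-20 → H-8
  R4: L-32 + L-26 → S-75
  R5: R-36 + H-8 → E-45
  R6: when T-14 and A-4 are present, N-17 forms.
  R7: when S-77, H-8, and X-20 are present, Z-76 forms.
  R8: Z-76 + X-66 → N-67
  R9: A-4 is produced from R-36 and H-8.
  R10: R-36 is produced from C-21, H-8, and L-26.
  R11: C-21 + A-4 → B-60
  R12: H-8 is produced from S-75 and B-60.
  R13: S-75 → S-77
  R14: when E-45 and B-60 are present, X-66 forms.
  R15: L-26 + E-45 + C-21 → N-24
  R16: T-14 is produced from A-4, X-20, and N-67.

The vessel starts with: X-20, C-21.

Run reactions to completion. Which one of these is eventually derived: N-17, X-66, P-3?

X-66

C-21 and X-20 present → H-8 forms (R3).
C-21, H-8, and X-20 present → L-26 forms (R2).
C-21, H-8, and L-26 present → R-36 forms (R10).
R-36 and H-8 present → A-4 forms (R9).
R-36 and H-8 present → E-45 forms (R5).
C-21 and A-4 present → B-60 forms (R11).
E-45 and B-60 present → X-66 forms (R14).
N-17 would need T-14 and A-4 (R6), but T-14 never forms. No rule produces P-3, and it is not given.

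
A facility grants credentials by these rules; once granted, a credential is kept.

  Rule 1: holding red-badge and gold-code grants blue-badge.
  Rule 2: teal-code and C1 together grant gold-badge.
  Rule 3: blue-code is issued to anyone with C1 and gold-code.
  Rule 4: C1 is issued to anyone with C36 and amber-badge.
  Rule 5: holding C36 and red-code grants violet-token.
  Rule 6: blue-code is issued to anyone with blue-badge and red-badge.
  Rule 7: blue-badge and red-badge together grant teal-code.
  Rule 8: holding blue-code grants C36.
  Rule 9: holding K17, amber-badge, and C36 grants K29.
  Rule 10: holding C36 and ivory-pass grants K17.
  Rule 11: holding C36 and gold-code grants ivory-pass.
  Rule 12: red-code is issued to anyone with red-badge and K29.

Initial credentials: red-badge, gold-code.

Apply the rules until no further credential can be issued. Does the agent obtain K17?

Yes

Holding red-badge and gold-code grants blue-badge (Rule 1).
Holding blue-badge and red-badge grants blue-code (Rule 6).
Holding blue-code grants C36 (Rule 8).
Holding C36 and gold-code grants ivory-pass (Rule 11).
Holding C36 and ivory-pass grants K17 (Rule 10).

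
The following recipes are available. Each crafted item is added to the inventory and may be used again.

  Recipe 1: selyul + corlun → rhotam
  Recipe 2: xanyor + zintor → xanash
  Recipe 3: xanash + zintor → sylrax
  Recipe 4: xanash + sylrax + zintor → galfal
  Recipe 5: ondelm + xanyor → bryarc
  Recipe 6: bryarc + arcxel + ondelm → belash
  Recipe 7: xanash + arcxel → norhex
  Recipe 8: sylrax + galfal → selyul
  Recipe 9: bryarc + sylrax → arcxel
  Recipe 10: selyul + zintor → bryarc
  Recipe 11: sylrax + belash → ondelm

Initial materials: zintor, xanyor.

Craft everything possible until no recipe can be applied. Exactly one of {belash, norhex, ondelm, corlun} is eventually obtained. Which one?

Using Recipe 2, xanyor and zintor make xanash.
xanash + zintor → sylrax (Recipe 3).
Using Recipe 4, xanash, sylrax, and zintor make galfal.
Using Recipe 8, sylrax and galfal make selyul.
Using Recipe 10, selyul and zintor make bryarc.
bryarc + sylrax → arcxel (Recipe 9).
xanash + arcxel → norhex (Recipe 7).
No rule produces corlun, and it is not given. belash would need bryarc, arcxel, and ondelm (Recipe 6), but ondelm is never obtained. ondelm would need sylrax and belash (Recipe 11), but belash is never obtained.

norhex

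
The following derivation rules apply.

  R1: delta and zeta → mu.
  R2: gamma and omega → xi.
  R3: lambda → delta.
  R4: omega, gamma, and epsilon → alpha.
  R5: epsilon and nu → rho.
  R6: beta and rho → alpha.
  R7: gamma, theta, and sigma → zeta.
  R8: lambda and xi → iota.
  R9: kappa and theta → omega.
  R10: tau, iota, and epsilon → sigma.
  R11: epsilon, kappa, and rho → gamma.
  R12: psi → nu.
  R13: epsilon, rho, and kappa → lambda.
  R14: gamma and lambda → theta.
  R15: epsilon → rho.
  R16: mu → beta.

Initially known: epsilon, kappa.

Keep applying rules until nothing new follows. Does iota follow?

From epsilon, R15 gives rho.
epsilon, kappa, and rho hold, so gamma follows (R11).
From epsilon, rho, and kappa, R13 gives lambda.
gamma and lambda hold, so theta follows (R14).
kappa and theta hold, so omega follows (R9).
From gamma and omega, R2 gives xi.
lambda and xi hold, so iota follows (R8).

Yes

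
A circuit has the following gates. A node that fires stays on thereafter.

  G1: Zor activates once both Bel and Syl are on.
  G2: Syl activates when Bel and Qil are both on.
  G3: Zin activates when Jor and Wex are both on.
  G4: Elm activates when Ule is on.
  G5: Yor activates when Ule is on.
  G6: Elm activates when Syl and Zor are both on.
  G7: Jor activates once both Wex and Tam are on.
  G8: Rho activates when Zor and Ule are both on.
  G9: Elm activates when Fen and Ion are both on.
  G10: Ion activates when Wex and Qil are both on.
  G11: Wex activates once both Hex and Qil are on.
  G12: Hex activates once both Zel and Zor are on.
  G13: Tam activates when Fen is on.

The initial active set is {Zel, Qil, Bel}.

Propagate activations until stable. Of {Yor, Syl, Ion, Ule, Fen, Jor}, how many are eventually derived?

2

G2: Bel and Qil on → Syl on.
G1: Bel and Syl on → Zor on.
Zel and Zor are on, so Hex activates (G12).
Hex and Qil are on, so Wex activates (G11).
Wex and Qil are on, so Ion activates (G10).
Yor would need Ule (G5), but Ule never turns on.
Syl: reached.
Ion: reached.
No rule produces Ule, and it is not given.
No rule produces Fen, and it is not given.
Jor would need Wex and Tam (G7), but Tam never turns on.
Reached: Syl and Ion — 2 of the 6.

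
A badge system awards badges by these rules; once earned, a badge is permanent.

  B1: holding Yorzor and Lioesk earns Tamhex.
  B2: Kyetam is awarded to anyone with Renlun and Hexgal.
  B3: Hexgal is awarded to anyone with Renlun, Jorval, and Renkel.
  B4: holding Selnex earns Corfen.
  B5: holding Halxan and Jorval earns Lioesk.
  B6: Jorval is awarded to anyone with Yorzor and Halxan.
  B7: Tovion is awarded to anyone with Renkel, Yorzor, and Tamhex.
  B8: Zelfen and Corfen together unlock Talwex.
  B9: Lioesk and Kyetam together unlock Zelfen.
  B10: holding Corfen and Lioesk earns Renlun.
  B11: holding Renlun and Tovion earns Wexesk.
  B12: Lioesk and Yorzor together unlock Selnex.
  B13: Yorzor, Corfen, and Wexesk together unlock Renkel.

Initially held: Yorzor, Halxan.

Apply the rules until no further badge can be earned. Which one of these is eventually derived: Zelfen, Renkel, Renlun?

With Yorzor and Halxan, Jorval is earned (B6).
With Halxan and Jorval, Lioesk is earned (B5).
With Lioesk and Yorzor, Selnex is earned (B12).
With Selnex, Corfen is earned (B4).
With Corfen and Lioesk, Renlun is earned (B10).
Zelfen would need Lioesk and Kyetam (B9), but Kyetam is never earned. Renkel would need Yorzor, Corfen, and Wexesk (B13), but Wexesk is never earned.

Renlun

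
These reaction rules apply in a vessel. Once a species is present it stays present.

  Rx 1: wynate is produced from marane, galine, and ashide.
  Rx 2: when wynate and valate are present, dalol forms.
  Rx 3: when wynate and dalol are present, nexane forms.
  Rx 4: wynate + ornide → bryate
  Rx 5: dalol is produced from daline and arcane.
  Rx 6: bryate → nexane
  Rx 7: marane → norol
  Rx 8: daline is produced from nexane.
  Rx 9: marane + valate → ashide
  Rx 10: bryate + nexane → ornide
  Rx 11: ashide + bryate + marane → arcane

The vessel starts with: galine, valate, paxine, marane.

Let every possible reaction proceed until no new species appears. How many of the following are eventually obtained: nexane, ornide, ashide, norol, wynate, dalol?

5

marane and valate present → ashide forms (Rx 9).
marane present → norol forms (Rx 7).
marane, galine, and ashide present → wynate forms (Rx 1).
wynate and valate present → dalol forms (Rx 2).
wynate and dalol present → nexane forms (Rx 3).
nexane: reached.
ornide would need bryate and nexane (Rx 10), but bryate never forms.
ashide: reached.
norol: reached.
wynate: reached.
dalol: reached.
Reached: nexane, ashide, norol, wynate, and dalol — 5 of the 6.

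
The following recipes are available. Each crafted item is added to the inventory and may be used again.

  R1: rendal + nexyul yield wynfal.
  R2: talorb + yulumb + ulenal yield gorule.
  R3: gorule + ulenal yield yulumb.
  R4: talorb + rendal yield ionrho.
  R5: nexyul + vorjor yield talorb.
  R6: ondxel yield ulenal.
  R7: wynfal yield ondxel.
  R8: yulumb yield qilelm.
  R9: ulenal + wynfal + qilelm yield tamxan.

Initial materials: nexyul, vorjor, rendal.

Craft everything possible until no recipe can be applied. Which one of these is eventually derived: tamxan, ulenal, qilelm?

Using R1, rendal and nexyul make wynfal.
wynfal → ondxel (R7).
Using R6, ondxel makes ulenal.
tamxan would need ulenal, wynfal, and qilelm (R9), but qilelm is never obtained. qilelm would need yulumb (R8), but yulumb is never obtained.

ulenal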